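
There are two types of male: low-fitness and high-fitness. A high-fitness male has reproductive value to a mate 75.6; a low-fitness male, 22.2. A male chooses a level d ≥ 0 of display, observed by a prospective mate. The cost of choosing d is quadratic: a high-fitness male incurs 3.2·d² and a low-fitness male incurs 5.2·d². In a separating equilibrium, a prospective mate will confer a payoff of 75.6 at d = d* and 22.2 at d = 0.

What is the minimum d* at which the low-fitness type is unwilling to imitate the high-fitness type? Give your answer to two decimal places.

3.20

The low-fitness type at d = 0 receives 22.2; imitating at d* yields 75.6 − 5.2·d*².
Indifference: 22.2 = 75.6 − 5.2·d*², so d*² = (75.6 − 22.2) / 5.2 ≈ 10.2692.
d* = √10.2692 ≈ 3.20.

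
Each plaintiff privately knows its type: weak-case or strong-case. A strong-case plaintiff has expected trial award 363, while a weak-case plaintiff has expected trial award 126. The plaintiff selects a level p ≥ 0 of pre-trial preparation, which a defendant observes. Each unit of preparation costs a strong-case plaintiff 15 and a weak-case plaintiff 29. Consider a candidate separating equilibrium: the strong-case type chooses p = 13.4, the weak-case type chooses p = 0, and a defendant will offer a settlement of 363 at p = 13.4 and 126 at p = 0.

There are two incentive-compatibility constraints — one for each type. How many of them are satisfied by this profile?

2

Strong-case type: signal → 363 − 15 × 13.4 = 162; deviate to 0 → 126. IC holds (162 ≥ 126).
Weak-case type: stay at 0 → 126; mimic → 363 − 29 × 13.4 = -25.6. IC holds (126 ≥ -25.6).
2 of 2 constraints hold, so this is a separating equilibrium.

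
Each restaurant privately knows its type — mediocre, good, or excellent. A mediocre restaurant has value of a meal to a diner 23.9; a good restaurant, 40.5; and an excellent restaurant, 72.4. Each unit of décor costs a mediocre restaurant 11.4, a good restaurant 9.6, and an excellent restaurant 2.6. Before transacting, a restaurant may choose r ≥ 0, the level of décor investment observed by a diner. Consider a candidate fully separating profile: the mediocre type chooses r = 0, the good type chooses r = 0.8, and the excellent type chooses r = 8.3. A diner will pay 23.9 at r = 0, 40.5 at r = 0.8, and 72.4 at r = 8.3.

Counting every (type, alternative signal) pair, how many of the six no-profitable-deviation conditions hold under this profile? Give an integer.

Mediocre (own payoff 23.9): to r=0.8 gives 40.5 − 11.4×0.8 = 31.38 → profitable ✗; to r=8.3 gives 72.4 − 11.4×8.3 = -22.22 → no gain ✓.
Good (own payoff 40.5 − 9.6×0.8 = 32.82): to r=0 gives 23.9 → no gain ✓; to r=8.3 gives 72.4 − 9.6×8.3 = -7.28 → no gain ✓.
Excellent (own payoff 72.4 − 2.6×8.3 = 50.82): to r=0 gives 23.9 → no gain ✓; to r=0.8 gives 40.5 − 2.6×0.8 = 38.42 → no gain ✓.
5 of the 6 constraints hold; not an equilibrium.

5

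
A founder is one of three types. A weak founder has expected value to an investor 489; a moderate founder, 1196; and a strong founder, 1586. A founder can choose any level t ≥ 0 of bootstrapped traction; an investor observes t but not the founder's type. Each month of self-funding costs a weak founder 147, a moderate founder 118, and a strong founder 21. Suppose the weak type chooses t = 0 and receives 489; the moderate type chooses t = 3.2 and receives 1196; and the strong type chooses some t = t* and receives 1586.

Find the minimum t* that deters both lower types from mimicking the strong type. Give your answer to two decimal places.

Moderate type (on-path payoff 1196 − 118×3.2 = 818.4) won't mimic when 818.4 ≥ 1586 − 118·t*, i.e. t* ≥ 6.51.
Weak type (on-path payoff 489) won't mimic when 489 ≥ 1586 − 147·t*, i.e. t* ≥ 7.46.
Both must hold, so t* = max(7.46, 6.51) = 7.46. The weak type's constraint binds.

7.46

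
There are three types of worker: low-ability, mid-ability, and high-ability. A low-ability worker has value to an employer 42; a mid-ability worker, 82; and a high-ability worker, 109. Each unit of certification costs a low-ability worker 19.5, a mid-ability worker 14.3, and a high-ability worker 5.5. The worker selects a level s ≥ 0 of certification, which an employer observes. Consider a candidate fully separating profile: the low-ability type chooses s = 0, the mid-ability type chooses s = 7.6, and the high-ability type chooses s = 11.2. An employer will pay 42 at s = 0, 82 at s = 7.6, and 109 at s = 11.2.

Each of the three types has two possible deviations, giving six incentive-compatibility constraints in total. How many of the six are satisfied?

Low-ability (own payoff 42): to s=7.6 gives 82 − 19.5×7.6 = -66.2 → no gain ✓; to s=11.2 gives 109 − 19.5×11.2 = -109.4 → no gain ✓.
High-ability (own payoff 109 − 5.5×11.2 = 47.4): to s=0 gives 42 → no gain ✓; to s=7.6 gives 82 − 5.5×7.6 = 40.2 → no gain ✓.
Mid-ability (own payoff 82 − 14.3×7.6 = -26.68): to s=0 gives 42 → profitable ✗; to s=11.2 gives 109 − 14.3×11.2 = -51.16 → no gain ✓.
5 of the 6 constraints hold; not an equilibrium.

5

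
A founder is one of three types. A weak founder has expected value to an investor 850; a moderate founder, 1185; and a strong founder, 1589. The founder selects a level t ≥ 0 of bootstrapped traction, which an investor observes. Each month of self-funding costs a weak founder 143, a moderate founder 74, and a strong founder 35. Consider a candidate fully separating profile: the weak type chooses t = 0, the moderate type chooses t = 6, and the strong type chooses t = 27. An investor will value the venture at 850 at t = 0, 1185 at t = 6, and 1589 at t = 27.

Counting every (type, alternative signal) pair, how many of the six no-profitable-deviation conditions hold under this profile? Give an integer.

Strong (own payoff 1589 − 35×27 = 644): to t=0 gives 850 → profitable ✗; to t=6 gives 1185 − 35×6 = 975 → profitable ✗.
Moderate (own payoff 1185 − 74×6 = 741): to t=0 gives 850 → profitable ✗; to t=27 gives 1589 − 74×27 = -409 → no gain ✓.
Weak (own payoff 850): to t=6 gives 1185 − 143×6 = 327 → no gain ✓; to t=27 gives 1589 − 143×27 = -2272 → no gain ✓.
3 of the 6 constraints hold; not an equilibrium.

3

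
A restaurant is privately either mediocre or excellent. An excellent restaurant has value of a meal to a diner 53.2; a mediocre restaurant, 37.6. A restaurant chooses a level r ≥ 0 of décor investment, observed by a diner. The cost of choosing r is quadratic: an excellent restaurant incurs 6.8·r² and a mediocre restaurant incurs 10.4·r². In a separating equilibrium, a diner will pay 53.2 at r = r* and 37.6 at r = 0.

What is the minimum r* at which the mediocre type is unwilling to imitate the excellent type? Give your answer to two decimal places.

1.22

The mediocre type at r = 0 receives 37.6; imitating at r* yields 53.2 − 10.4·r*².
Indifference: 37.6 = 53.2 − 10.4·r*², so r*² = (53.2 − 37.6) / 10.4 = 1.5.
r* = √1.5 ≈ 1.22.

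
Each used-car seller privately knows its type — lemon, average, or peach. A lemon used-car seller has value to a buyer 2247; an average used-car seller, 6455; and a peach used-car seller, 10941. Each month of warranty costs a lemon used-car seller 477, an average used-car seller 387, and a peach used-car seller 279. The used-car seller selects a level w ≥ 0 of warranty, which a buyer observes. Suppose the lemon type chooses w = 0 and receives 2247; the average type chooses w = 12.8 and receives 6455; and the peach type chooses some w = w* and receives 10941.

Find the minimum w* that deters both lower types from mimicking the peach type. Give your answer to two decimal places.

24.39

Lemon type (on-path payoff 2247) won't mimic when 2247 ≥ 10941 − 477·w*, i.e. w* ≥ 18.23.
Average type (on-path payoff 6455 − 387×12.8 = 1501.4) won't mimic when 1501.4 ≥ 10941 − 387·w*, i.e. w* ≥ 24.39.
Both must hold, so w* = max(18.23, 24.39) = 24.39. The average type's constraint binds.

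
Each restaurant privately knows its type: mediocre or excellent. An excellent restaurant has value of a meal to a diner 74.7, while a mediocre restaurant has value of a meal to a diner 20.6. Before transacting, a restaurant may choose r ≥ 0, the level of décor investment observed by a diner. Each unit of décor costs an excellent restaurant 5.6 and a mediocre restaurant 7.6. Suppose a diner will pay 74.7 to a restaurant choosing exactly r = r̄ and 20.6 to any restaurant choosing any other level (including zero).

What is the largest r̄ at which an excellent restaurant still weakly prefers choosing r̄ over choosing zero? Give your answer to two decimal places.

9.66

Choosing r̄ yields the excellent type 74.7 − 5.6·r̄; choosing zero yields 20.6.
The excellent type is indifferent at 74.7 − 5.6·r̄ = 20.6, i.e. r̄ = (74.7 − 20.6) / 5.6 ≈ 9.66.
For any r̄ above 9.66 the excellent type would rather pool at zero, so separation collapses.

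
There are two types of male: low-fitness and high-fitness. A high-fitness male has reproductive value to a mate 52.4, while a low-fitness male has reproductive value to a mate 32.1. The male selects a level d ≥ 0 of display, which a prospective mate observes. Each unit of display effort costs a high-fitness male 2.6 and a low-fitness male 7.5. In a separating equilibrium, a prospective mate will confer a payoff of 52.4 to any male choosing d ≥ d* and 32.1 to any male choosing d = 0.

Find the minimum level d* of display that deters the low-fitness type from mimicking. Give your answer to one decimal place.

2.7

A low-fitness male choosing d = 0 receives 32.1.
Imitating at d* instead would pay 52.4 at cost 7.5·d*, netting 52.4 − 7.5·d*.
Indifference: 32.1 = 52.4 − 7.5·d*, so d* = (52.4 − 32.1) / 7.5 ≈ 2.7.
At d* the low-fitness type's incentive constraint just binds; the high-fitness type strictly prefers d* since its per-unit cost is lower.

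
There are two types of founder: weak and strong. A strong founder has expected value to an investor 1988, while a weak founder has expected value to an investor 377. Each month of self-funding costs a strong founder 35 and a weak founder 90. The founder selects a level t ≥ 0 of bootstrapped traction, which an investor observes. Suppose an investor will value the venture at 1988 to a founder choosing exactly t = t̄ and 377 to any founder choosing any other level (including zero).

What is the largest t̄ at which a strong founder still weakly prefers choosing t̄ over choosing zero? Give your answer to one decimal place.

46.0

Choosing t̄ yields the strong type 1988 − 35·t̄; choosing zero yields 377.
The strong type is indifferent at 1988 − 35·t̄ = 377, i.e. t̄ = (1988 − 377) / 35 ≈ 46.0.
For any t̄ above 46.0 the strong type would rather pool at zero, so separation collapses.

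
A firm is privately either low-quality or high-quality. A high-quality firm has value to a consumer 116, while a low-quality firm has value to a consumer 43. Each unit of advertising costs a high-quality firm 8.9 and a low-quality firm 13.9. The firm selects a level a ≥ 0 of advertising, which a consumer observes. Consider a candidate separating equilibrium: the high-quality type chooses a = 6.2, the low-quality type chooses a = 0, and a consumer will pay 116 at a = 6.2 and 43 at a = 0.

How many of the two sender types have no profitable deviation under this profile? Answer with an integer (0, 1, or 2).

2

Low-quality type: stay at 0 → 43; mimic → 116 − 13.9 × 6.2 = 29.82. IC holds (43 ≥ 29.82).
High-quality type: signal → 116 − 8.9 × 6.2 = 60.82; deviate to 0 → 43. IC holds (60.82 ≥ 43).
2 of 2 constraints hold, so this is a separating equilibrium.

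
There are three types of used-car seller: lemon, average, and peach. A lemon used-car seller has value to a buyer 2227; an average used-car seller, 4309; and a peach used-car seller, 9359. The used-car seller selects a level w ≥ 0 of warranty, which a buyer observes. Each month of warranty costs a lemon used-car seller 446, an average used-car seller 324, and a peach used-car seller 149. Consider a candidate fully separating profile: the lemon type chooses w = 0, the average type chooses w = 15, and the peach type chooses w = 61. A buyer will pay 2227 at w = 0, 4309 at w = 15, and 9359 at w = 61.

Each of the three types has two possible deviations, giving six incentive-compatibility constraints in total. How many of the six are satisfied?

3

Peach (own payoff 9359 − 149×61 = 270): to w=0 gives 2227 → profitable ✗; to w=15 gives 4309 − 149×15 = 2074 → profitable ✗.
Average (own payoff 4309 − 324×15 = -551): to w=0 gives 2227 → profitable ✗; to w=61 gives 9359 − 324×61 = -10405 → no gain ✓.
Lemon (own payoff 2227): to w=15 gives 4309 − 446×15 = -2381 → no gain ✓; to w=61 gives 9359 − 446×61 = -17847 → no gain ✓.
3 of the 6 constraints hold; not an equilibrium.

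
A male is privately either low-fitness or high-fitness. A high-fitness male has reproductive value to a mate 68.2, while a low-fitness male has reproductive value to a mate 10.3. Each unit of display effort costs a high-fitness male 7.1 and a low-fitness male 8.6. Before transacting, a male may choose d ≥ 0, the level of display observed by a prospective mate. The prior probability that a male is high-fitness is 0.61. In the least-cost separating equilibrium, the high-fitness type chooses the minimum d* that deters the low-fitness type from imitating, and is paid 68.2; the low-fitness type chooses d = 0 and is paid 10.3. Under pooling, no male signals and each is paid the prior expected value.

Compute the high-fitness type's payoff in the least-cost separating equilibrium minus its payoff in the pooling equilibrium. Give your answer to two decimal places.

Least-cost separating signal: d* solves 10.3 = 68.2 − 8.6·d*, so d* = (68.2 − 10.3)/8.6 ≈ 6.7326.
High-fitness type's separating payoff: 68.2 − 7.1 × d* = 68.2 − 7.1 × (68.2 − 10.3)/8.6 = 68.2 − 411.09/8.6 ≈ 20.3988.
Pooling payoff: 0.61 × 68.2 + 0.39 × 10.3 = 45.619.
Difference: 20.3988 − 45.619 = -25.2202, i.e. -25.22 to two decimal places.
The high-fitness type would prefer the pooling outcome.

-25.22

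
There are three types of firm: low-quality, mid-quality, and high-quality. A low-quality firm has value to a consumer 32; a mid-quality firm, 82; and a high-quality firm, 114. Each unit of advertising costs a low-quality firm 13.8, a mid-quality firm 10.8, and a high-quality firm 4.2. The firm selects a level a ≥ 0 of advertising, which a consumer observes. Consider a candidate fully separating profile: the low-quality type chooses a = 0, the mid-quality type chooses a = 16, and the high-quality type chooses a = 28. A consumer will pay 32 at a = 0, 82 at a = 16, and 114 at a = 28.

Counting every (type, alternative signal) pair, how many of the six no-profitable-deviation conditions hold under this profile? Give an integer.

3

Mid-quality (own payoff 82 − 10.8×16 = -90.8): to a=0 gives 32 → profitable ✗; to a=28 gives 114 − 10.8×28 = -188.4 → no gain ✓.
Low-quality (own payoff 32): to a=16 gives 82 − 13.8×16 = -138.8 → no gain ✓; to a=28 gives 114 − 13.8×28 = -272.4 → no gain ✓.
High-quality (own payoff 114 − 4.2×28 = -3.6): to a=0 gives 32 → profitable ✗; to a=16 gives 82 − 4.2×16 = 14.8 → profitable ✗.
3 of the 6 constraints hold; not an equilibrium.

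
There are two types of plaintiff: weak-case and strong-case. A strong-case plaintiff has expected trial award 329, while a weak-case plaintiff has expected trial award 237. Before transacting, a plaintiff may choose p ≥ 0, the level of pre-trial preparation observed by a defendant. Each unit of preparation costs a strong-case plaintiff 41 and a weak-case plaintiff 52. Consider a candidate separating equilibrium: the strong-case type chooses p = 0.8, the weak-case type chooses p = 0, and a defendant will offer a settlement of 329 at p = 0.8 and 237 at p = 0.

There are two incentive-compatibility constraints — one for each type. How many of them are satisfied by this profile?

1

Strong-case type: signal → 329 − 41 × 0.8 = 296.2; deviate to 0 → 237. IC holds (296.2 ≥ 237).
Weak-case type: stay at 0 → 237; mimic → 329 − 52 × 0.8 = 287.4. IC fails (237 < 287.4).
1 of 2 constraints hold, so this profile is not an equilibrium.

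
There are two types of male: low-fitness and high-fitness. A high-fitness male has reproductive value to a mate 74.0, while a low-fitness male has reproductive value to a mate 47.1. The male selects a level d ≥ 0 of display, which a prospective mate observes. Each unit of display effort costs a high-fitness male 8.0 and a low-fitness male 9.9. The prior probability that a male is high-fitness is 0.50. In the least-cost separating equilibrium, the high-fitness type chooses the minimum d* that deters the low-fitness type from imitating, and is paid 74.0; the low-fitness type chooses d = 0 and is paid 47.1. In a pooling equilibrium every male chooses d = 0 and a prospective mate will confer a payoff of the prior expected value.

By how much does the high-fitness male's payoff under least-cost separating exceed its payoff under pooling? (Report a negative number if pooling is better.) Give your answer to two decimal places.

Least-cost separating signal: d* solves 47.1 = 74.0 − 9.9·d*, so d* = (74.0 − 47.1)/9.9 ≈ 2.7172.
High-fitness type's separating payoff: 74.0 − 8.0 × d* = 74.0 − 8.0 × (74.0 − 47.1)/9.9 = 74.0 − 215.2/9.9 ≈ 52.2626.
Pooling payoff: 0.50 × 74.0 + 0.50 × 47.1 = 60.55.
Difference: 52.2626 − 60.55 = -8.2874, i.e. -8.29 to two decimal places.
The high-fitness type would prefer the pooling outcome.

-8.29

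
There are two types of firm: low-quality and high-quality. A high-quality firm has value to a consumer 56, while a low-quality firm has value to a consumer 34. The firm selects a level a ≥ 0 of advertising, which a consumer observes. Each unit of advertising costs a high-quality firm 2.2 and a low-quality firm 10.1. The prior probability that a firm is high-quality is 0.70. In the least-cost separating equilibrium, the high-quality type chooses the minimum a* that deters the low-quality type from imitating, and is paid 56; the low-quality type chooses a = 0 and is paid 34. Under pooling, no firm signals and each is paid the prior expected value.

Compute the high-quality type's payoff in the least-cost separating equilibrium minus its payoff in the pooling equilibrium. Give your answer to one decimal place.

1.8

Least-cost separating signal: a* solves 34 = 56 − 10.1·a*, so a* = (56 − 34)/10.1 ≈ 2.1782.
High-quality type's separating payoff: 56 − 2.2 × a* = 56 − 2.2 × (56 − 34)/10.1 = 56 − 48.4/10.1 ≈ 51.208.
Pooling payoff: 0.70 × 56 + 0.30 × 34 = 49.4.
Difference: 51.208 − 49.4 = 1.808, i.e. 1.8 to one decimal place.
The high-quality type prefers to separate.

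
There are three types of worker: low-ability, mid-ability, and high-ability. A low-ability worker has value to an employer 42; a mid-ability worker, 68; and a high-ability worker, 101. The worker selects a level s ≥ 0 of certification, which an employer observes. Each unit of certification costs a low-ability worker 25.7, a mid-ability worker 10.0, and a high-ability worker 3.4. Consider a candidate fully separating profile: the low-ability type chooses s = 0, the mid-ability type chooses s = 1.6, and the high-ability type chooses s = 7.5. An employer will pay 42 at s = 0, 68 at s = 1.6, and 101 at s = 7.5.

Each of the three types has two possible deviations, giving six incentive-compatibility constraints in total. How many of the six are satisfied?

High-ability (own payoff 101 − 3.4×7.5 = 75.5): to s=0 gives 42 → no gain ✓; to s=1.6 gives 68 − 3.4×1.6 = 62.56 → no gain ✓.
Low-ability (own payoff 42): to s=1.6 gives 68 − 25.7×1.6 = 26.88 → no gain ✓; to s=7.5 gives 101 − 25.7×7.5 = -91.75 → no gain ✓.
Mid-ability (own payoff 68 − 10.0×1.6 = 52): to s=0 gives 42 → no gain ✓; to s=7.5 gives 101 − 10.0×7.5 = 26 → no gain ✓.
6 of the 6 constraints hold; this profile is a separating equilibrium.

6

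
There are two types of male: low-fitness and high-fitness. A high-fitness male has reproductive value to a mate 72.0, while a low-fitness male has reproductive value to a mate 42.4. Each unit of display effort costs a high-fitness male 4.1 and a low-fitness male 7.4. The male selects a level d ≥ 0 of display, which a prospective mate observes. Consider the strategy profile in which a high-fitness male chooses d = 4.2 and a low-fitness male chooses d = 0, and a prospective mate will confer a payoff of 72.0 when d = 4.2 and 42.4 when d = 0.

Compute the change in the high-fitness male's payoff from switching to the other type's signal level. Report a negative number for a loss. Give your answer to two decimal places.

-12.38

Playing d = 4.2 the high-fitness male receives 72.0 − 4.1 × 4.2 = 54.78.
Deviating to d = 0 yields 42.4 instead.
Gain from deviating: 42.4 − 54.78 = -12.38.
The gain is negative, so the high-fitness type's incentive-compatibility constraint is satisfied.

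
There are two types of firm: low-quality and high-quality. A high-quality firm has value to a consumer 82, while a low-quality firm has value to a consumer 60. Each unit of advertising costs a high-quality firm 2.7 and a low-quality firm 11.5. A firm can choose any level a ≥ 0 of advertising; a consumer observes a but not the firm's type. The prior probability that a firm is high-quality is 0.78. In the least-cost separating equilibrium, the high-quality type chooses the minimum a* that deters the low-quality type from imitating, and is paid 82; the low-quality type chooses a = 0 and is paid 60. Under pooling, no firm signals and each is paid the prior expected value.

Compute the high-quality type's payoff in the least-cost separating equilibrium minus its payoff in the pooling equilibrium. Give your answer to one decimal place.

Least-cost separating signal: a* solves 60 = 82 − 11.5·a*, so a* = (82 − 60)/11.5 ≈ 1.9130.
High-quality type's separating payoff: 82 − 2.7 × a* = 82 − 2.7 × (82 − 60)/11.5 = 82 − 59.4/11.5 ≈ 76.835.
Pooling payoff: 0.78 × 82 + 0.22 × 60 = 77.16.
Difference: 76.835 − 77.16 = -0.325, i.e. -0.3 to one decimal place.
The high-quality type would prefer the pooling outcome.

-0.3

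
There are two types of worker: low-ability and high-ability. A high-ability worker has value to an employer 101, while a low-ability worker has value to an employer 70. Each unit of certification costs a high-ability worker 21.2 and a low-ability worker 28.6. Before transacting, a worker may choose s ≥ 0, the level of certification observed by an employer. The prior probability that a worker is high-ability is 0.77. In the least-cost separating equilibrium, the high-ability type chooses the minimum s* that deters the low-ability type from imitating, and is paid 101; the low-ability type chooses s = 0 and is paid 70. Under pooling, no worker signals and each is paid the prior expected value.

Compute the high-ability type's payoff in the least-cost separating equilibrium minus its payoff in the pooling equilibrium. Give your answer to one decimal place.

-15.8

Least-cost separating signal: s* solves 70 = 101 − 28.6·s*, so s* = (101 − 70)/28.6 ≈ 1.0839.
High-ability type's separating payoff: 101 − 21.2 × s* = 101 − 21.2 × (101 − 70)/28.6 = 101 − 657.2/28.6 ≈ 78.021.
Pooling payoff: 0.77 × 101 + 0.23 × 70 = 93.87.
Difference: 78.021 − 93.87 = -15.849, i.e. -15.8 to one decimal place.
The high-ability type would prefer the pooling outcome.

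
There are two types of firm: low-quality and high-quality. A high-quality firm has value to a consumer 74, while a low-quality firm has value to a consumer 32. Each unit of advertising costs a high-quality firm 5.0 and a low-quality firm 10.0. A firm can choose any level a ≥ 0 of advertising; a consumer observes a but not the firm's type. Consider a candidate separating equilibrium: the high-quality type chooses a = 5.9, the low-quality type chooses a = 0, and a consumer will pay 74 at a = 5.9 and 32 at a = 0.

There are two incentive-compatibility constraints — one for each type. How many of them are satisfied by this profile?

2

High-quality type: signal → 74 − 5.0 × 5.9 = 44.5; deviate to 0 → 32. IC holds (44.5 ≥ 32).
Low-quality type: stay at 0 → 32; mimic → 74 − 10.0 × 5.9 = 15. IC holds (32 ≥ 15).
2 of 2 constraints hold, so this is a separating equilibrium.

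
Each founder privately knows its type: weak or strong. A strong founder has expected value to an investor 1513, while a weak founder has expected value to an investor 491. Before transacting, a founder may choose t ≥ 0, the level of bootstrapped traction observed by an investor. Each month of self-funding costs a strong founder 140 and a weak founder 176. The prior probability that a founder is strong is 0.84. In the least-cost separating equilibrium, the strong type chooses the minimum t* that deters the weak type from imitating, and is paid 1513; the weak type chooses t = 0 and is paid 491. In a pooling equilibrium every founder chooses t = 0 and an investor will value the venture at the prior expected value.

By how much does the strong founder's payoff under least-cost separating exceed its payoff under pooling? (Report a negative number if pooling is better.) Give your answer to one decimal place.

-649.4

Least-cost separating signal: t* solves 491 = 1513 − 176·t*, so t* = (1513 − 491)/176 ≈ 5.8068.
Strong type's separating payoff: 1513 − 140 × t* = 1513 − 140 × (1513 − 491)/176 = 1513 − 143080/176 ≈ 700.045.
Pooling payoff: 0.84 × 1513 + 0.16 × 491 = 1349.48.
Difference: 700.045 − 1349.48 = -649.435, i.e. -649.4 to one decimal place.
The strong type would prefer the pooling outcome.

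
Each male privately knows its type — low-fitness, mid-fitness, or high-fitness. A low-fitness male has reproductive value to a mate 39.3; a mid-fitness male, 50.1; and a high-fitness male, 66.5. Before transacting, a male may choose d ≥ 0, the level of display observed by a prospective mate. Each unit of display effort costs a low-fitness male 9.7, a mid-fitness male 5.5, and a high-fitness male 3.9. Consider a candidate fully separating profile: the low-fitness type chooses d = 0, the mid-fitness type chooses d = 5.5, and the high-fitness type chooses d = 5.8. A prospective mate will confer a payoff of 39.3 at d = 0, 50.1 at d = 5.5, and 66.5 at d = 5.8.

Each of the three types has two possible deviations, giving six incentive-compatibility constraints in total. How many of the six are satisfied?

Mid-fitness (own payoff 50.1 − 5.5×5.5 = 19.85): to d=0 gives 39.3 → profitable ✗; to d=5.8 gives 66.5 − 5.5×5.8 = 34.6 → profitable ✗.
Low-fitness (own payoff 39.3): to d=5.5 gives 50.1 − 9.7×5.5 = -3.25 → no gain ✓; to d=5.8 gives 66.5 − 9.7×5.8 = 10.24 → no gain ✓.
High-fitness (own payoff 66.5 − 3.9×5.8 = 43.88): to d=0 gives 39.3 → no gain ✓; to d=5.5 gives 50.1 − 3.9×5.5 = 28.65 → no gain ✓.
4 of the 6 constraints hold; not an equilibrium.

4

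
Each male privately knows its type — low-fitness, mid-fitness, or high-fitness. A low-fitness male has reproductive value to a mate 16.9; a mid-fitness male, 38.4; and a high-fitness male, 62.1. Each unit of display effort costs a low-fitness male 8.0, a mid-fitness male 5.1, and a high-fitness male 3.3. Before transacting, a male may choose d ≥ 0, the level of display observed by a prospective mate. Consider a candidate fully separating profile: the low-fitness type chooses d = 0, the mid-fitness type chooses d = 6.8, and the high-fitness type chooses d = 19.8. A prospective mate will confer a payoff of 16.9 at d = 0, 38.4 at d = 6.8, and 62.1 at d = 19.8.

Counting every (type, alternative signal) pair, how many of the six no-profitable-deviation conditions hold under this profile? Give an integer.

High-fitness (own payoff 62.1 − 3.3×19.8 = -3.24): to d=0 gives 16.9 → profitable ✗; to d=6.8 gives 38.4 − 3.3×6.8 = 15.96 → profitable ✗.
Low-fitness (own payoff 16.9): to d=6.8 gives 38.4 − 8.0×6.8 = -16 → no gain ✓; to d=19.8 gives 62.1 − 8.0×19.8 = -96.3 → no gain ✓.
Mid-fitness (own payoff 38.4 − 5.1×6.8 = 3.72): to d=0 gives 16.9 → profitable ✗; to d=19.8 gives 62.1 − 5.1×19.8 = -38.88 → no gain ✓.
3 of the 6 constraints hold; not an equilibrium.

3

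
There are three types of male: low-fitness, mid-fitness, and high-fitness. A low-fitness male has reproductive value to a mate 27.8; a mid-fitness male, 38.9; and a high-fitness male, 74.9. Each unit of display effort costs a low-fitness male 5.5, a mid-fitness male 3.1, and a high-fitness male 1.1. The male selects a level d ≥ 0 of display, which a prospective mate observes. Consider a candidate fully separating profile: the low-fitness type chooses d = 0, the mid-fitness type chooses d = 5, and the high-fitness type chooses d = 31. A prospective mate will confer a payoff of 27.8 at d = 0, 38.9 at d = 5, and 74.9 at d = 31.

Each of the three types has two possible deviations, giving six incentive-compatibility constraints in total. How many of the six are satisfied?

Mid-fitness (own payoff 38.9 − 3.1×5 = 23.4): to d=0 gives 27.8 → profitable ✗; to d=31 gives 74.9 − 3.1×31 = -21.2 → no gain ✓.
High-fitness (own payoff 74.9 − 1.1×31 = 40.8): to d=0 gives 27.8 → no gain ✓; to d=5 gives 38.9 − 1.1×5 = 33.4 → no gain ✓.
Low-fitness (own payoff 27.8): to d=5 gives 38.9 − 5.5×5 = 11.4 → no gain ✓; to d=31 gives 74.9 − 5.5×31 = -95.6 → no gain ✓.
5 of the 6 constraints hold; not an equilibrium.

5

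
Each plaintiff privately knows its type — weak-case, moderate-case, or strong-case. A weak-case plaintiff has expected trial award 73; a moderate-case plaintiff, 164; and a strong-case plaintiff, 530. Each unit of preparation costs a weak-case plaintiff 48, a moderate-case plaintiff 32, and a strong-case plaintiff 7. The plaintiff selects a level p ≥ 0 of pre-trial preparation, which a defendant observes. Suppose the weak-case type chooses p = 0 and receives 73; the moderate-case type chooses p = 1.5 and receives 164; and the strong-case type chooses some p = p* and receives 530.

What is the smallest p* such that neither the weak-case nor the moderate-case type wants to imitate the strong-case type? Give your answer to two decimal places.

Moderate-case type (on-path payoff 164 − 32×1.5 = 116) won't mimic when 116 ≥ 530 − 32·p*, i.e. p* ≥ 12.94.
Weak-case type (on-path payoff 73) won't mimic when 73 ≥ 530 − 48·p*, i.e. p* ≥ 9.52.
Both must hold, so p* = max(9.52, 12.94) = 12.94. The moderate-case type's constraint binds.

12.94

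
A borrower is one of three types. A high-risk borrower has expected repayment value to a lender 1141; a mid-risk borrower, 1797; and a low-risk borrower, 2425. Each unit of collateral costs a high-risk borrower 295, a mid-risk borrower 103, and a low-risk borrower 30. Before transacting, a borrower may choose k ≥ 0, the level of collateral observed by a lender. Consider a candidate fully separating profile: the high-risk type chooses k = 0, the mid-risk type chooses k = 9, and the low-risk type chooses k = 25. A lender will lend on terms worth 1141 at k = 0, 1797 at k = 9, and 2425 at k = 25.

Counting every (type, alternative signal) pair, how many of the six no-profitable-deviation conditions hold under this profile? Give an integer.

Low-risk (own payoff 2425 − 30×25 = 1675): to k=0 gives 1141 → no gain ✓; to k=9 gives 1797 − 30×9 = 1527 → no gain ✓.
Mid-risk (own payoff 1797 − 103×9 = 870): to k=0 gives 1141 → profitable ✗; to k=25 gives 2425 − 103×25 = -150 → no gain ✓.
High-risk (own payoff 1141): to k=9 gives 1797 − 295×9 = -858 → no gain ✓; to k=25 gives 2425 − 295×25 = -4950 → no gain ✓.
5 of the 6 constraints hold; not an equilibrium.

5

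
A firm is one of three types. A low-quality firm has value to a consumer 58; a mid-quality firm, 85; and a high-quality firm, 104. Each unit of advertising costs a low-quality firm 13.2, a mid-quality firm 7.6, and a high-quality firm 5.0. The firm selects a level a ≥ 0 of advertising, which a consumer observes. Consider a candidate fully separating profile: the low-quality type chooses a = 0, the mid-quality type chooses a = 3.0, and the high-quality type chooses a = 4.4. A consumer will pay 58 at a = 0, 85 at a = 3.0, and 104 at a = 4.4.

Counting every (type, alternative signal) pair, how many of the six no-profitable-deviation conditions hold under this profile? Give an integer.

Low-quality (own payoff 58): to a=3.0 gives 85 − 13.2×3.0 = 45.4 → no gain ✓; to a=4.4 gives 104 − 13.2×4.4 = 45.92 → no gain ✓.
Mid-quality (own payoff 85 − 7.6×3.0 = 62.2): to a=0 gives 58 → no gain ✓; to a=4.4 gives 104 − 7.6×4.4 = 70.56 → profitable ✗.
High-quality (own payoff 104 − 5.0×4.4 = 82): to a=0 gives 58 → no gain ✓; to a=3.0 gives 85 − 5.0×3.0 = 70 → no gain ✓.
5 of the 6 constraints hold; not an equilibrium.

5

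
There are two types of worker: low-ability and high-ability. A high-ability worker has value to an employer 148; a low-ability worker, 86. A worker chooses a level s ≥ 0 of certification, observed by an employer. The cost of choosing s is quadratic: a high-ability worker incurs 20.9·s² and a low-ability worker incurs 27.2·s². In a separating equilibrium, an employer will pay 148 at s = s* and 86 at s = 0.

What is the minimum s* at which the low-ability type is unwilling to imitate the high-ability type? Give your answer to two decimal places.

1.51

The low-ability type at s = 0 receives 86; imitating at s* yields 148 − 27.2·s*².
Indifference: 86 = 148 − 27.2·s*², so s*² = (148 − 86) / 27.2 ≈ 2.2794.
s* = √2.2794 ≈ 1.51.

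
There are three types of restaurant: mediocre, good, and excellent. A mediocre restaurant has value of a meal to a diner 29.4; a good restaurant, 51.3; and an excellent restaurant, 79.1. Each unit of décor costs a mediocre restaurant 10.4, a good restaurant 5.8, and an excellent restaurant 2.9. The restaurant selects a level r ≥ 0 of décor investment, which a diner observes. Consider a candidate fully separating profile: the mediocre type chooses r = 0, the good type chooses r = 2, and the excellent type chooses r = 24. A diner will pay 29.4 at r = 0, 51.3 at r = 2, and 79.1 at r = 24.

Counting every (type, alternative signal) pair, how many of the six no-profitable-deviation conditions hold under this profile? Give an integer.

Good (own payoff 51.3 − 5.8×2 = 39.7): to r=0 gives 29.4 → no gain ✓; to r=24 gives 79.1 − 5.8×24 = -60.1 → no gain ✓.
Excellent (own payoff 79.1 − 2.9×24 = 9.5): to r=0 gives 29.4 → profitable ✗; to r=2 gives 51.3 − 2.9×2 = 45.5 → profitable ✗.
Mediocre (own payoff 29.4): to r=2 gives 51.3 − 10.4×2 = 30.5 → profitable ✗; to r=24 gives 79.1 − 10.4×24 = -170.5 → no gain ✓.
3 of the 6 constraints hold; not an equilibrium.

3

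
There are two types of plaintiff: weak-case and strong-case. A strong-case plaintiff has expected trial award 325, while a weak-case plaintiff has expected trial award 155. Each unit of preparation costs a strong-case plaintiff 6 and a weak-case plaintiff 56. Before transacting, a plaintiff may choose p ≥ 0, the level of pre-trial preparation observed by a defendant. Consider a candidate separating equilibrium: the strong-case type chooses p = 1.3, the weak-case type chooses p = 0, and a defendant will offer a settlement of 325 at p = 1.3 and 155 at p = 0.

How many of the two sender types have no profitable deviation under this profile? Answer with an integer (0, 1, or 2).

Weak-case type: stay at 0 → 155; mimic → 325 − 56 × 1.3 = 252.2. IC fails (155 < 252.2).
Strong-case type: signal → 325 − 6 × 1.3 = 317.2; deviate to 0 → 155. IC holds (317.2 ≥ 155).
1 of 2 constraints hold, so this profile is not an equilibrium.

1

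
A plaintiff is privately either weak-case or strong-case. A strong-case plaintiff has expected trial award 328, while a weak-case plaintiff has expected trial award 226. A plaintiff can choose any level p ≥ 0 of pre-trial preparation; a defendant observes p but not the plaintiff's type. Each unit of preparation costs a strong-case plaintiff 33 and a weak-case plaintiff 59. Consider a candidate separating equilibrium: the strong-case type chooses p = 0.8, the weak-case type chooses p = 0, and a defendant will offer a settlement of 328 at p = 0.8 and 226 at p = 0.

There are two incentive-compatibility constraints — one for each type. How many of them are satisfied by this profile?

Strong-case type: signal → 328 − 33 × 0.8 = 301.6; deviate to 0 → 226. IC holds (301.6 ≥ 226).
Weak-case type: stay at 0 → 226; mimic → 328 − 59 × 0.8 = 280.8. IC fails (226 < 280.8).
1 of 2 constraints hold, so this profile is not an equilibrium.

1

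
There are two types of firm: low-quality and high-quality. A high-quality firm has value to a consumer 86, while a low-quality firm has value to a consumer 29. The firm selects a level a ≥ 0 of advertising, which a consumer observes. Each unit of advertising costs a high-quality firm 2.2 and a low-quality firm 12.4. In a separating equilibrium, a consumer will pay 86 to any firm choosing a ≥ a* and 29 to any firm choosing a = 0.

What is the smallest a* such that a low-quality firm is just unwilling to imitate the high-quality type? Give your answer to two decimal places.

A low-quality firm choosing a = 0 receives 29.
Imitating at a* instead would pay 86 at cost 12.4·a*, netting 86 − 12.4·a*.
Indifference: 29 = 86 − 12.4·a*, so a* = (86 − 29) / 12.4 ≈ 4.60.
At a* the low-quality type's incentive constraint just binds; the high-quality type strictly prefers a* since its per-unit cost is lower.

4.60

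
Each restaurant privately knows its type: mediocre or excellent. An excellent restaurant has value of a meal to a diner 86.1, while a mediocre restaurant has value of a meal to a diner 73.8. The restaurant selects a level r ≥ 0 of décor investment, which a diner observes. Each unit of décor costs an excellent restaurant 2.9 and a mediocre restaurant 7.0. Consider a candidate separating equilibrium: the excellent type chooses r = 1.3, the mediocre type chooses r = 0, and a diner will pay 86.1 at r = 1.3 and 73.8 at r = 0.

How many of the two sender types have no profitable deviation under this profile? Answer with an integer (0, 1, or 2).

1

Mediocre type: stay at 0 → 73.8; mimic → 86.1 − 7.0 × 1.3 = 77. IC fails (73.8 < 77).
Excellent type: signal → 86.1 − 2.9 × 1.3 = 82.33; deviate to 0 → 73.8. IC holds (82.33 ≥ 73.8).
1 of 2 constraints hold, so this profile is not an equilibrium.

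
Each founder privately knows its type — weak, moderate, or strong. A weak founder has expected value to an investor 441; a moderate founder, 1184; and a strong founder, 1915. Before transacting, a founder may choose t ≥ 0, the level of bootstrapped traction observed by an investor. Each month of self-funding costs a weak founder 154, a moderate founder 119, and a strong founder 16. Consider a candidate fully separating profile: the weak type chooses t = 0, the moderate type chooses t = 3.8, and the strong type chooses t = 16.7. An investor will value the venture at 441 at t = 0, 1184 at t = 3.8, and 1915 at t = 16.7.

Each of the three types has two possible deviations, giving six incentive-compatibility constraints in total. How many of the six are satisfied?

Strong (own payoff 1915 − 16×16.7 = 1647.8): to t=0 gives 441 → no gain ✓; to t=3.8 gives 1184 − 16×3.8 = 1123.2 → no gain ✓.
Weak (own payoff 441): to t=3.8 gives 1184 − 154×3.8 = 598.8 → profitable ✗; to t=16.7 gives 1915 − 154×16.7 = -656.8 → no gain ✓.
Moderate (own payoff 1184 − 119×3.8 = 731.8): to t=0 gives 441 → no gain ✓; to t=16.7 gives 1915 − 119×16.7 = -72.3 → no gain ✓.
5 of the 6 constraints hold; not an equilibrium.

5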